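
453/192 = 151/64 = 2.36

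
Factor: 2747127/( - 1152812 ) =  - 2^( - 2 )*3^1 * 31^1*109^1*271^1 * 288203^ (-1)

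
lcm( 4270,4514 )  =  157990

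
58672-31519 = 27153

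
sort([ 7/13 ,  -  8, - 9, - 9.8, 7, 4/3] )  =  [ - 9.8, - 9 , - 8, 7/13,4/3, 7 ]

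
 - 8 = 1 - 9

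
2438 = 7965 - 5527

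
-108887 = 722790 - 831677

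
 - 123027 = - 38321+-84706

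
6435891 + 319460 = 6755351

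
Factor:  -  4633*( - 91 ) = 421603 = 7^1*13^1*41^1*113^1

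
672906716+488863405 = 1161770121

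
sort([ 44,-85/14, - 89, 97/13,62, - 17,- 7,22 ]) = [-89, -17, - 7, - 85/14,97/13,22, 44,62 ] 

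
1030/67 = 1030/67 = 15.37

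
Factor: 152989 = 152989^1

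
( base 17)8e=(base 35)4A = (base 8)226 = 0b10010110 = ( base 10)150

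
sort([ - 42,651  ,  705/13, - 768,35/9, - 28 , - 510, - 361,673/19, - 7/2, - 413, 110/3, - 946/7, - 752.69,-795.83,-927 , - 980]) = [ - 980, - 927 , - 795.83, - 768 , - 752.69, - 510, - 413, - 361, - 946/7, - 42,-28, - 7/2,35/9,673/19,110/3 , 705/13,  651]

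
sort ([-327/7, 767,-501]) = [ - 501,  -  327/7,  767] 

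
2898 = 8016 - 5118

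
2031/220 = 9+51/220 = 9.23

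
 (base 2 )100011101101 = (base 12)13A5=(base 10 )2285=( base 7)6443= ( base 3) 10010122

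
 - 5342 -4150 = -9492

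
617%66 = 23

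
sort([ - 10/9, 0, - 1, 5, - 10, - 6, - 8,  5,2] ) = [ - 10, - 8,- 6,-10/9,-1, 0,  2, 5,5]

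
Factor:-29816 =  - 2^3*3727^1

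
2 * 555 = 1110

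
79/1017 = 79/1017=0.08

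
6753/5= 1350+3/5  =  1350.60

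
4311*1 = 4311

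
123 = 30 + 93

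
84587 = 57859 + 26728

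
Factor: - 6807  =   - 3^1*2269^1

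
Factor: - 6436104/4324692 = -536342/360391 = -  2^1 *268171^1 * 360391^( - 1 ) 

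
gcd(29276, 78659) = 1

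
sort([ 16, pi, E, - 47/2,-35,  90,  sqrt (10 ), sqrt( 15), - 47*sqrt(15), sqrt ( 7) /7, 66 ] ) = [-47  *sqrt(15 ),-35,  -  47/2, sqrt( 7 )/7, E, pi, sqrt( 10), sqrt( 15 ) , 16,66, 90]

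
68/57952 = 17/14488 =0.00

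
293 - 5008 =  - 4715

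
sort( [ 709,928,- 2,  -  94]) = [ - 94,-2, 709,928]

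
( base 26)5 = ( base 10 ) 5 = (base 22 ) 5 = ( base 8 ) 5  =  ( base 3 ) 12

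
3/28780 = 3/28780 = 0.00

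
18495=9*2055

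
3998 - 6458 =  - 2460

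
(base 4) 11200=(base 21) GG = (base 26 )DE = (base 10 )352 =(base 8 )540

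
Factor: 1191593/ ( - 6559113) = - 3^( - 1) * 11^( - 1 )*13^1*71^1 * 1291^1*198761^( - 1) 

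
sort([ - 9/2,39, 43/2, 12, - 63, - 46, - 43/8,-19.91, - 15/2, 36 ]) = [-63,-46, - 19.91, -15/2,  -  43/8 ,-9/2,12, 43/2,  36, 39 ] 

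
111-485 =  - 374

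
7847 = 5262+2585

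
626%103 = 8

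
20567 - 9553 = 11014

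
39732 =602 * 66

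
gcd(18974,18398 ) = 2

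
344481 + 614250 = 958731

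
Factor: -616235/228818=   - 2^( - 1)*5^1*37^1*191^(-1)*599^(- 1 )*3331^1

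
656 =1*656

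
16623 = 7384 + 9239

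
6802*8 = 54416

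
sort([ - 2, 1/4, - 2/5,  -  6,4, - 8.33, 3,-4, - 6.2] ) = [-8.33, - 6.2,  -  6, - 4,  -  2,  -  2/5, 1/4, 3, 4] 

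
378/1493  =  378/1493  =  0.25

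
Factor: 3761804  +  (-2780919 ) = 5^1* 196177^1 = 980885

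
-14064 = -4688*3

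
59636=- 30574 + 90210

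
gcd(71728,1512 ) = 8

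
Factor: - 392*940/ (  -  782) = 184240/391 = 2^4*5^1*7^2*17^( - 1)*23^(-1)*47^1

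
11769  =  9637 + 2132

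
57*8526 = 485982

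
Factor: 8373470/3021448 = 4186735/1510724= 2^( - 2)*5^1*7^1*37^1*53^1*61^1*377681^( - 1 ) 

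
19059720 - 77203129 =-58143409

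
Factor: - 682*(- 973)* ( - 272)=-2^5*7^1*11^1*17^1*31^1 * 139^1 = -180495392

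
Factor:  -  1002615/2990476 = -2^ (-2)*3^1 * 5^1*66841^1 * 747619^(-1)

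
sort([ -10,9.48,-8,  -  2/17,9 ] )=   [  -  10,-8,-2/17,9 , 9.48 ] 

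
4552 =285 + 4267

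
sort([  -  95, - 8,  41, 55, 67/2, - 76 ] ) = [ - 95, - 76, - 8,  67/2, 41, 55 ]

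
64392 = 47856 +16536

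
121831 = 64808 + 57023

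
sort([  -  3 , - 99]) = [ -99, - 3 ]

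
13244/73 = 181 + 31/73 = 181.42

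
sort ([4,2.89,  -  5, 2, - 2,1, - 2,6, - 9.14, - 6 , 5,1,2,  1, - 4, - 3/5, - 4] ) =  [  -  9.14, - 6 , - 5, - 4, - 4, - 2,-2, - 3/5,1,1, 1,2,  2,2.89,4,5,6]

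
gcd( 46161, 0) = 46161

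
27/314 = 27/314 =0.09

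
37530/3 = 12510 = 12510.00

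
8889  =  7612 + 1277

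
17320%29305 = 17320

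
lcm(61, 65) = 3965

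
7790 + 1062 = 8852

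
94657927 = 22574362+72083565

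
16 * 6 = 96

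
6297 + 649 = 6946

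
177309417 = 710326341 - 533016924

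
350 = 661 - 311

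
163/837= 163/837 = 0.19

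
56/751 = 56/751= 0.07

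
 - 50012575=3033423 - 53045998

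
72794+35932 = 108726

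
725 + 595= 1320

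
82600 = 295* 280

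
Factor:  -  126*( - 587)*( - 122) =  - 9023364 = - 2^2*3^2  *  7^1*61^1*587^1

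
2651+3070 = 5721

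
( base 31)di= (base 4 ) 12211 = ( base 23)i7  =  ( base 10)421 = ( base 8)645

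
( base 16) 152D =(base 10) 5421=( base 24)99l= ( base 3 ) 21102210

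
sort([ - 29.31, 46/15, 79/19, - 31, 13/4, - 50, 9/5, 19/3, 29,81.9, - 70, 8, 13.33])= [ - 70, - 50, - 31, - 29.31,9/5,46/15, 13/4,79/19,19/3,  8, 13.33, 29,  81.9]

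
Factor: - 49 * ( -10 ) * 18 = 8820 = 2^2 * 3^2 * 5^1 * 7^2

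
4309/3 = 4309/3 =1436.33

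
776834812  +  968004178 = 1744838990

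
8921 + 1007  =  9928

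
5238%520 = 38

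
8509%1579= 614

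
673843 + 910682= 1584525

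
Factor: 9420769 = 1223^1*7703^1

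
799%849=799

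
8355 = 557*15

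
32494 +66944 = 99438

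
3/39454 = 3/39454 = 0.00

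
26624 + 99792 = 126416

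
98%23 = 6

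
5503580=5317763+185817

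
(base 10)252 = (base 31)84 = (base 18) e0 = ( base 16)fc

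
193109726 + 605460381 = 798570107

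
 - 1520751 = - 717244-803507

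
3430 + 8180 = 11610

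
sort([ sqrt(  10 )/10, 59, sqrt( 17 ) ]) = [sqrt( 10)/10, sqrt(17),59 ] 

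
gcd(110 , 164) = 2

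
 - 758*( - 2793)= 2117094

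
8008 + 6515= 14523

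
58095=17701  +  40394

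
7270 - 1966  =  5304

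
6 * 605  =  3630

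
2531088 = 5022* 504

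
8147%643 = 431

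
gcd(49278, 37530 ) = 6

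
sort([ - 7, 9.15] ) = [ - 7, 9.15]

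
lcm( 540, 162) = 1620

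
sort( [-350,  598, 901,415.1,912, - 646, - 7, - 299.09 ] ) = [ - 646, - 350, - 299.09, - 7,415.1,598,901, 912] 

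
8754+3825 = 12579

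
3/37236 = 1/12412 = 0.00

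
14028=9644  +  4384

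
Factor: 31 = 31^1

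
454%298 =156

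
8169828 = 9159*892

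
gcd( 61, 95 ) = 1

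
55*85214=4686770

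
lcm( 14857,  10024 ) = 831992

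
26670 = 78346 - 51676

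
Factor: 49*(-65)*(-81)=257985 = 3^4*5^1*7^2*13^1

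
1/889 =1/889  =  0.00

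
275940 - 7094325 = -6818385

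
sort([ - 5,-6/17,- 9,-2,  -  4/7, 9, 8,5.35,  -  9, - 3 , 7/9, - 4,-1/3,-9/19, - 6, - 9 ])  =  [ - 9, - 9, - 9, - 6,-5, - 4, - 3, - 2,-4/7, - 9/19,  -  6/17, - 1/3, 7/9, 5.35,8, 9] 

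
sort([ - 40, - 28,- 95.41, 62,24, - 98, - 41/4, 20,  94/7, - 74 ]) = [ - 98, - 95.41,-74,- 40 ,-28,-41/4, 94/7,20,  24, 62]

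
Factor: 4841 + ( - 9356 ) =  - 4515 =- 3^1*5^1*7^1*43^1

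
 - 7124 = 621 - 7745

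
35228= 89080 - 53852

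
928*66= 61248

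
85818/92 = 42909/46 = 932.80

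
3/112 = 3/112 = 0.03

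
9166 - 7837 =1329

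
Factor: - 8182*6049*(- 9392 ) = 464837485856 = 2^5*23^1*263^1*587^1*4091^1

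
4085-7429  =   - 3344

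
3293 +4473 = 7766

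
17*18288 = 310896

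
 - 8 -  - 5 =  - 3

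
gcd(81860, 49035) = 5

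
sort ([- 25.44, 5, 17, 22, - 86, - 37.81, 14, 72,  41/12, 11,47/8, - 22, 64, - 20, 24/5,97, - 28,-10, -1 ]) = [ - 86,  -  37.81,-28, - 25.44, - 22,-20,-10, - 1, 41/12,24/5, 5,47/8 , 11, 14, 17, 22,64, 72,97 ]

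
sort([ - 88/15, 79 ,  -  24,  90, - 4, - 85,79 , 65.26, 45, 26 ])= [ - 85,-24, -88/15,-4, 26,45, 65.26, 79,  79, 90 ] 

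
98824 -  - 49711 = 148535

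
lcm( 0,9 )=0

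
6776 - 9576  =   - 2800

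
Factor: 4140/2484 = 3^( - 1) * 5^1 = 5/3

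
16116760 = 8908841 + 7207919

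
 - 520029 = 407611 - 927640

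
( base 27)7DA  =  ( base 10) 5464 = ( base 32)5AO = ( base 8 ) 12530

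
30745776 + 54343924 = 85089700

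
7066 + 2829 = 9895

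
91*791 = 71981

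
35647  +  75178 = 110825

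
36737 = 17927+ 18810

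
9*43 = 387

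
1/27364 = 1/27364 = 0.00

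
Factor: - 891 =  - 3^4*11^1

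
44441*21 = 933261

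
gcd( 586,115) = 1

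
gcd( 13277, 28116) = 781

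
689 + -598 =91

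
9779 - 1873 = 7906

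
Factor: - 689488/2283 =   -  2^4 * 3^( - 1) * 761^( - 1 )*43093^1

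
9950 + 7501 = 17451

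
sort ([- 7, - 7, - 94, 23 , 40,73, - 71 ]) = [ - 94, - 71,- 7, - 7, 23, 40, 73] 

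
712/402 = 356/201=1.77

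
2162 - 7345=-5183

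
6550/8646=25/33 = 0.76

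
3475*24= 83400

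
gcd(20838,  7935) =69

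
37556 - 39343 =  - 1787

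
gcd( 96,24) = 24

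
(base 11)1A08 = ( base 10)2549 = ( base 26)3K1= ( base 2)100111110101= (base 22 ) 55J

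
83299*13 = 1082887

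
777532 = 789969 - 12437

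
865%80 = 65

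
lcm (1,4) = 4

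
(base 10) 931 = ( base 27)17d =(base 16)3A3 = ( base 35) ql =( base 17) 33d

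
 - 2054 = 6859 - 8913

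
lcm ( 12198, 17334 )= 329346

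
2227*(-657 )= - 1463139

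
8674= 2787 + 5887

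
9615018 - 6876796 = 2738222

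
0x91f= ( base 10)2335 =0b100100011111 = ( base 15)a5a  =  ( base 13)10a8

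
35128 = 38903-3775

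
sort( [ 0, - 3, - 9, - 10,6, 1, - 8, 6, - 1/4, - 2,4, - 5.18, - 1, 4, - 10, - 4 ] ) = [-10, - 10, - 9, - 8, - 5.18, - 4, - 3, - 2, - 1, - 1/4 , 0, 1,4,4,  6,6] 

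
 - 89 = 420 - 509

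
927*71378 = 66167406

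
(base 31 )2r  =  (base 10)89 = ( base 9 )108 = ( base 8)131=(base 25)3E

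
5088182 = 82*62051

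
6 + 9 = 15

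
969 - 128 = 841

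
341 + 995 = 1336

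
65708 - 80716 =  - 15008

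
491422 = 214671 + 276751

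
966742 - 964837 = 1905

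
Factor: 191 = 191^1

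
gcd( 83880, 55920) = 27960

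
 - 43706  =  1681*(- 26)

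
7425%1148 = 537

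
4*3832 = 15328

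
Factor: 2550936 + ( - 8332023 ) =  -5781087 = - 3^2*13^1*49411^1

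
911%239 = 194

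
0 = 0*221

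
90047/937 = 90047/937 = 96.10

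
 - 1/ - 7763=1/7763 = 0.00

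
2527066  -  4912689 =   -  2385623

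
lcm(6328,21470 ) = 601160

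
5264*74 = 389536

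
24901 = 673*37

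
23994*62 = 1487628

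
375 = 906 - 531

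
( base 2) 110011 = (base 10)51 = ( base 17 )30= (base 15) 36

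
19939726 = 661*30166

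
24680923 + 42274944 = 66955867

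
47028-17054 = 29974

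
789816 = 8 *98727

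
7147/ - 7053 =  - 2 + 6959/7053=- 1.01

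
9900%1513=822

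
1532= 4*383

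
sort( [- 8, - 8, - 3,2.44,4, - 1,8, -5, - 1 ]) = [ - 8, - 8, - 5, - 3,  -  1, - 1,2.44, 4,8 ]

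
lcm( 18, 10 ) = 90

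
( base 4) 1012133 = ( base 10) 4511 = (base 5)121021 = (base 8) 10637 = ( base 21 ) a4h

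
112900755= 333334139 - 220433384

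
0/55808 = 0 = 0.00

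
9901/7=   1414 + 3/7 = 1414.43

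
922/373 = 922/373=2.47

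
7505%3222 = 1061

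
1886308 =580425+1305883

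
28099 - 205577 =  - 177478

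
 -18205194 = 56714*(-321 )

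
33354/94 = 16677/47= 354.83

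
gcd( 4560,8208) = 912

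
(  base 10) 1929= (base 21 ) 47I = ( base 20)4G9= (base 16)789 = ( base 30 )249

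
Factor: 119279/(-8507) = -47^( - 1)*659^1 = - 659/47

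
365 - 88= 277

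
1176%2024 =1176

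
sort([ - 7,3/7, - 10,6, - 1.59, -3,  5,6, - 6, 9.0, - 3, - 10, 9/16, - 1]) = [ - 10, - 10, - 7, - 6, - 3, - 3, - 1.59, - 1,3/7, 9/16,5,6 , 6,9.0 ]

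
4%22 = 4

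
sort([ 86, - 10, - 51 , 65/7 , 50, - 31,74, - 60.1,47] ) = [-60.1, - 51 , - 31, - 10,65/7,  47 , 50,  74, 86 ] 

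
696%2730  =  696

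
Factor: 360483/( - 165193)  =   - 3^1* 7^( - 1 )*107^1*1123^1*23599^( - 1) 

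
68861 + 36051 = 104912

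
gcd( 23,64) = 1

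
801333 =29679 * 27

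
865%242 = 139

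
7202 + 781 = 7983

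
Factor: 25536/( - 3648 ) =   -  7^1 = - 7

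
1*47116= 47116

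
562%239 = 84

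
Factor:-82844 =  - 2^2 * 139^1*149^1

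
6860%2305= 2250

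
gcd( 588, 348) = 12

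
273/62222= 273/62222 = 0.00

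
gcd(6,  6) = 6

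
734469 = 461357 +273112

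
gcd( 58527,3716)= 929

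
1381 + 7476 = 8857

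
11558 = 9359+2199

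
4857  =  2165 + 2692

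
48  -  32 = 16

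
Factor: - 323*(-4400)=2^4 * 5^2*11^1*17^1*19^1=1421200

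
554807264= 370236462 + 184570802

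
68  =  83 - 15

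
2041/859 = 2041/859 = 2.38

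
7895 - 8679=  - 784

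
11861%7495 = 4366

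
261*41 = 10701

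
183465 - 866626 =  - 683161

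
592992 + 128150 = 721142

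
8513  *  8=68104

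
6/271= 6/271 = 0.02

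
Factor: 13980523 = 19^1 * 29^1*25373^1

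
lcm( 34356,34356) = 34356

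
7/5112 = 7/5112=   0.00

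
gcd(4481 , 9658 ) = 1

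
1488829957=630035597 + 858794360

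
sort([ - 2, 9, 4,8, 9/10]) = [ - 2, 9/10,4,8,9 ] 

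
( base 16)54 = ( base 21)40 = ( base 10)84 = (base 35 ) 2e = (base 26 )36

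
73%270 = 73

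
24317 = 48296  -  23979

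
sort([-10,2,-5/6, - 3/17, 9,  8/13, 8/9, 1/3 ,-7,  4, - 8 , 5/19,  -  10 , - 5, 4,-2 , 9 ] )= [-10, - 10, - 8, - 7 ,- 5 , - 2,  -  5/6, - 3/17,5/19,1/3,8/13 , 8/9 , 2,4 , 4, 9,  9 ] 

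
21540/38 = 10770/19=   566.84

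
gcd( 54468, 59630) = 178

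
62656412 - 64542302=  -1885890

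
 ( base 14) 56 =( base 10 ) 76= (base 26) 2o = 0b1001100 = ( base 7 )136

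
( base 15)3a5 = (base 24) 1ae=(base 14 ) 434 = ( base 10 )830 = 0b1100111110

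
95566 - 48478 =47088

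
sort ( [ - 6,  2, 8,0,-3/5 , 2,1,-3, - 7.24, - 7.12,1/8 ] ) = [ - 7.24, - 7.12, - 6  , - 3,-3/5,  0 , 1/8,  1, 2,2,8] 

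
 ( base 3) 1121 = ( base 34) 19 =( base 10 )43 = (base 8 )53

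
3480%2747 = 733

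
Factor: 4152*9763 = 2^3*3^1 * 13^1*173^1*751^1 = 40535976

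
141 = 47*3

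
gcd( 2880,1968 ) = 48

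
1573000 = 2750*572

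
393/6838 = 393/6838= 0.06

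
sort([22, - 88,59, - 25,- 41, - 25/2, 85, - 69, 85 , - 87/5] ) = [ - 88  ,  -  69,-41,  -  25,- 87/5,-25/2,22, 59, 85, 85 ] 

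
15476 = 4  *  3869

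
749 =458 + 291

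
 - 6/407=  - 6/407= - 0.01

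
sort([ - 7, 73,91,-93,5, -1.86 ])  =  [-93, - 7,- 1.86,5,73,  91]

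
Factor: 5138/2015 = 2^1 * 5^( - 1 ) * 7^1 * 13^ ( - 1) * 31^(-1 )*367^1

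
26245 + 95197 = 121442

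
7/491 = 7/491= 0.01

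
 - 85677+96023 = 10346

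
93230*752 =70108960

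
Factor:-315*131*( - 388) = 2^2 * 3^2*5^1 * 7^1 * 97^1*131^1 = 16010820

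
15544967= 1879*8273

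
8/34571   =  8/34571 = 0.00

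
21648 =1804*12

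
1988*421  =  836948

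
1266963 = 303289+963674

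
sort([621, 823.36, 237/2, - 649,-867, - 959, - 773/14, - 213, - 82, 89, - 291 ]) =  [-959, - 867, - 649,-291, - 213, - 82, - 773/14, 89,237/2, 621, 823.36]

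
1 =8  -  7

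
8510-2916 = 5594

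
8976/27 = 332 + 4/9 =332.44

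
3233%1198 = 837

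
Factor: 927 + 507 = 2^1*3^1*239^1 = 1434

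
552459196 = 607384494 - 54925298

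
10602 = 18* 589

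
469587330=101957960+367629370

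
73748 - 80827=-7079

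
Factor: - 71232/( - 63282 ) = 224/199 = 2^5*7^1 * 199^( - 1 )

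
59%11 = 4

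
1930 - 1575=355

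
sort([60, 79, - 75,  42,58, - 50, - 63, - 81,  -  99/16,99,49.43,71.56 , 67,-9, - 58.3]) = [ - 81, - 75, - 63, - 58.3, - 50, - 9, - 99/16,42,49.43, 58,60,67,71.56, 79,99]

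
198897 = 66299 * 3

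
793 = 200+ 593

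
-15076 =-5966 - 9110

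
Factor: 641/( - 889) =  - 7^( - 1)*127^( - 1)*641^1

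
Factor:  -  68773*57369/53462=-3945438237/53462  =  -  2^( - 1)*3^1 *13^1*97^1*709^1 * 1471^1*26731^ ( - 1) 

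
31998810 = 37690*849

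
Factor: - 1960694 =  - 2^1 * 503^1*1949^1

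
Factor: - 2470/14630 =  - 13/77 = - 7^( - 1)*11^ (-1 )*13^1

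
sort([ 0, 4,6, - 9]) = [-9 , 0,4, 6 ] 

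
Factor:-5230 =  - 2^1*5^1*523^1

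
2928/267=10 + 86/89= 10.97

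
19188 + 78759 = 97947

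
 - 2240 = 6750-8990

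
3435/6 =572 + 1/2 = 572.50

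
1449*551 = 798399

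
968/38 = 25  +  9/19  =  25.47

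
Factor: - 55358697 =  - 3^1*37^1*59^1*79^1*107^1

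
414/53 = 414/53 = 7.81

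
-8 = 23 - 31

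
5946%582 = 126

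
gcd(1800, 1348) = 4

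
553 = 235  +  318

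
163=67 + 96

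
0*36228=0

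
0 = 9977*0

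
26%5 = 1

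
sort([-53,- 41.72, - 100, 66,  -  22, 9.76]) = [-100, - 53 ,-41.72, - 22,9.76, 66]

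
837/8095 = 837/8095 = 0.10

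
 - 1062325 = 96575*( - 11 ) 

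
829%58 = 17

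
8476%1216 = 1180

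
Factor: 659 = 659^1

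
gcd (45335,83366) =1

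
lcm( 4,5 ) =20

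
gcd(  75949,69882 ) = 1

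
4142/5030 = 2071/2515 = 0.82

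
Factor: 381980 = 2^2*5^1*71^1*269^1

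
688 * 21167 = 14562896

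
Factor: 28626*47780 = 1367750280 = 2^3*3^1*5^1 * 13^1*367^1 *2389^1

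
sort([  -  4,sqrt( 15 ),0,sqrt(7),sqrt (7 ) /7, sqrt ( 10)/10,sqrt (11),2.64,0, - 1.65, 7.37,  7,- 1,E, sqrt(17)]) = [ - 4,-1.65 , - 1, 0,0,  sqrt( 10)/10, sqrt( 7)/7,2.64, sqrt(7 ),E,sqrt( 11),  sqrt( 15), sqrt( 17),  7,  7.37 ]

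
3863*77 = 297451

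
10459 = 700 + 9759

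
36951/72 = 12317/24 =513.21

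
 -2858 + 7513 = 4655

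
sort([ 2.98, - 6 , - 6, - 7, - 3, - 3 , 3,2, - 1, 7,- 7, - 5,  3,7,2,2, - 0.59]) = [ - 7, - 7, - 6, - 6, - 5, - 3, - 3, - 1, - 0.59,2,2, 2,2.98,3 , 3, 7, 7] 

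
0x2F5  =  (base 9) 1031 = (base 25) 157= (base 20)1hh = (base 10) 757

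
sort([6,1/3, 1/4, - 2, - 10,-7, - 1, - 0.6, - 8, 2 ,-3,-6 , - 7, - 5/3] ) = [ - 10, - 8, - 7, - 7 , - 6,- 3, - 2, - 5/3, - 1, - 0.6, 1/4, 1/3, 2, 6]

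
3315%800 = 115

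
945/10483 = 945/10483= 0.09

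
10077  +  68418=78495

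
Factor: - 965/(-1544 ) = 2^ (-3)*5^1 = 5/8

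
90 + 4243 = 4333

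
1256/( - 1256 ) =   -  1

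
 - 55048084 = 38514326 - 93562410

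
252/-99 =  - 3+5/11 = - 2.55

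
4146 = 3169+977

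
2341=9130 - 6789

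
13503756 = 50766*266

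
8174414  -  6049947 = 2124467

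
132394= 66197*2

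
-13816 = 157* ( - 88 ) 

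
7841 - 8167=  - 326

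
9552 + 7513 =17065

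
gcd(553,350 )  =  7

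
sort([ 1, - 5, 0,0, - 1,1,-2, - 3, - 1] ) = [ -5,-3, - 2,-1, - 1, 0,0,1,1 ] 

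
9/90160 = 9/90160 = 0.00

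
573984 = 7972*72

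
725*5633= 4083925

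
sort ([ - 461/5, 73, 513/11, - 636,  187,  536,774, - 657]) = [  -  657, - 636,-461/5, 513/11,73,187,536, 774]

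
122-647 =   -  525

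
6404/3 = 6404/3 = 2134.67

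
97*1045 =101365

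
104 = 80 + 24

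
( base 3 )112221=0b110010011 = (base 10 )403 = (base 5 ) 3103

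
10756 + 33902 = 44658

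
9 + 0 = 9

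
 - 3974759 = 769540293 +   -  773515052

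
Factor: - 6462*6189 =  - 2^1*3^3*359^1*2063^1 = - 39993318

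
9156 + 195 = 9351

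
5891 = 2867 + 3024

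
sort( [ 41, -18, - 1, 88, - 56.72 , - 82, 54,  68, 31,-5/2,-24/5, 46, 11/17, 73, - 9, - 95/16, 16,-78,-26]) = [ - 82, - 78, - 56.72, - 26,-18,  -  9,-95/16, - 24/5,-5/2,-1, 11/17, 16, 31, 41, 46 , 54, 68,73,88]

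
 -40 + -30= - 70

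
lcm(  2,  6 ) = 6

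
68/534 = 34/267 = 0.13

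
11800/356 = 33 + 13/89  =  33.15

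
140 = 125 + 15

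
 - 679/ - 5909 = 679/5909=   0.11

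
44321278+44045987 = 88367265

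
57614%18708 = 1490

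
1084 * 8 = 8672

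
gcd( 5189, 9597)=1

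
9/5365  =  9/5365=0.00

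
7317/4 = 7317/4 = 1829.25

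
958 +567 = 1525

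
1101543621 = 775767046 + 325776575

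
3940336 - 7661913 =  - 3721577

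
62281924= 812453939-750172015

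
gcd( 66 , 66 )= 66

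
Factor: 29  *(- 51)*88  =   - 2^3*3^1*11^1  *  17^1*29^1 =- 130152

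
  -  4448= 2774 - 7222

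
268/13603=268/13603 = 0.02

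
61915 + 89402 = 151317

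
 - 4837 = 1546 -6383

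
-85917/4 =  - 85917/4=- 21479.25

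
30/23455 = 6/4691 = 0.00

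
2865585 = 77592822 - 74727237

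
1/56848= 1/56848 = 0.00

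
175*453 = 79275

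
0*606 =0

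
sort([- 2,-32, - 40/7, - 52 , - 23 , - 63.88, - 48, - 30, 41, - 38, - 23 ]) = [- 63.88,-52, - 48, - 38,  -  32,- 30,- 23, - 23,-40/7, - 2, 41 ]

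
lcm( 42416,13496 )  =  296912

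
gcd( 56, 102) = 2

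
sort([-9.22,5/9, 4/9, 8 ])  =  [-9.22, 4/9,5/9,  8]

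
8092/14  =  578 = 578.00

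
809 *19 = 15371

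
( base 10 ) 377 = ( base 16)179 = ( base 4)11321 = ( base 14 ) 1cd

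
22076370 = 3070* 7191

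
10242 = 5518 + 4724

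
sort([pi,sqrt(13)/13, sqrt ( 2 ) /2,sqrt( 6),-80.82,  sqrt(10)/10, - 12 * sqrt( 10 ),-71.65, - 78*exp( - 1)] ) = [-80.82,-71.65 ,  -  12*sqrt(10),-78 * exp(-1 ), sqrt( 13 ) /13,sqrt( 10)/10,sqrt( 2 ) /2,sqrt( 6 ) , pi]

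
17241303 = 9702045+7539258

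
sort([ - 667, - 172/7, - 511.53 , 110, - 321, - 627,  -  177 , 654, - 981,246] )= [ -981,-667, - 627, - 511.53, - 321, - 177, - 172/7 , 110, 246,654 ] 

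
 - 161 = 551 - 712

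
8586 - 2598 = 5988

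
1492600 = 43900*34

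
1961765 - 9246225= - 7284460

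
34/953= 34/953= 0.04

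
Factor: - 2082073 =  - 7^1*297439^1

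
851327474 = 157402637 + 693924837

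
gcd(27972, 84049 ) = 7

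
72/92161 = 72/92161 = 0.00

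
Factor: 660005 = 5^1 *132001^1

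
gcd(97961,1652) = 1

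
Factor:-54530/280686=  - 95/489 = -3^(- 1)*5^1*19^1 * 163^ ( - 1) 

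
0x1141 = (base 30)4r7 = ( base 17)f4e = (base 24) 7g1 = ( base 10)4417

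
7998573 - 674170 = 7324403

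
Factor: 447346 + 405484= 852830= 2^1*5^1 * 11^1*7753^1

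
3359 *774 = 2599866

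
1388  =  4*347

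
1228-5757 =-4529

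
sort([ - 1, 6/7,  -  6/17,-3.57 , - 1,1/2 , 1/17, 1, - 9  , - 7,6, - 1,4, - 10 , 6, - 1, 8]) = [ - 10, - 9,-7, - 3.57, -1 , - 1, - 1,  -  1, - 6/17, 1/17,1/2 , 6/7, 1,4, 6,6,8 ]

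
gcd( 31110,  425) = 85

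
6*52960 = 317760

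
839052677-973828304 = -134775627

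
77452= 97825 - 20373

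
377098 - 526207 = -149109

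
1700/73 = 23 + 21/73 = 23.29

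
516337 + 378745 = 895082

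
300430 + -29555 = 270875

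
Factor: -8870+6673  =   - 2197 = - 13^3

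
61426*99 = 6081174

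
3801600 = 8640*440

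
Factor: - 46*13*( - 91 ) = 2^1*7^1*13^2*23^1 = 54418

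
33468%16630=208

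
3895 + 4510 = 8405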